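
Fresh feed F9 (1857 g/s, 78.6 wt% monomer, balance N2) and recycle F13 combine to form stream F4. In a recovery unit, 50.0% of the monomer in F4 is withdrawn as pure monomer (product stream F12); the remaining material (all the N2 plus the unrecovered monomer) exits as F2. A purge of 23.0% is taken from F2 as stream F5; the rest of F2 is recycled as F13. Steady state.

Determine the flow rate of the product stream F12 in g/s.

monomer in F4: m_A = 1857×0.786 + (1−0.230)·(1−0.500)·m_A, so m_A = 1459.6/0.6150 = 2373.3 g/s.
Product F12 = 0.500×2373.3 = 1186.7 g/s.

1187 g/s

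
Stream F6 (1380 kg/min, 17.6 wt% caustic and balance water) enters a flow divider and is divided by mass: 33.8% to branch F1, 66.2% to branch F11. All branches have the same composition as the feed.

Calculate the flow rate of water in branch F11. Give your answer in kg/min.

752.8 kg/min

Branch F11 total = 0.662×1380 = 913.56 kg/min.
water in F11 = 0.824×913.56 = 752.77 kg/min.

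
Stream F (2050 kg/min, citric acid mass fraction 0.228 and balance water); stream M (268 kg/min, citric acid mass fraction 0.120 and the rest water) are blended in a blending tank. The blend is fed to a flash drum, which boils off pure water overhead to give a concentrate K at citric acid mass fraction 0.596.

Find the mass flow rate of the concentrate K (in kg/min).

838.2 kg/min

citric acid entering = 2050×0.228 + 268×0.120 = 499.56 kg/min.
All citric acid reports to K, so K = 499.56/0.596 = 838.19 kg/min.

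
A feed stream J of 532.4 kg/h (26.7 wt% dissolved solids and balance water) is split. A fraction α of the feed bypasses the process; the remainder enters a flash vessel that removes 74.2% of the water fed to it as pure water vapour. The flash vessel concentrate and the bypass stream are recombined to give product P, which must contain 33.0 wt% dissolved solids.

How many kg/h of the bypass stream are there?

345.5 kg/h

All 532.4×0.267 = 142.15 kg/h of dissolved solids reaches P, so P = 142.15/0.330 = 430.76 kg/h and vapour = 101.64 kg/h.
The evaporator receives (1−α)·532.4 of feed at 0.733 water and removes 0.742 of that water:
0.742×0.733×(1−α)×532.4 = 101.64
(1−α) = 101.64/289.56 = 0.3510;  α = 0.6490.
Bypass flow = 0.6490×532.4 = 345.52 kg/h.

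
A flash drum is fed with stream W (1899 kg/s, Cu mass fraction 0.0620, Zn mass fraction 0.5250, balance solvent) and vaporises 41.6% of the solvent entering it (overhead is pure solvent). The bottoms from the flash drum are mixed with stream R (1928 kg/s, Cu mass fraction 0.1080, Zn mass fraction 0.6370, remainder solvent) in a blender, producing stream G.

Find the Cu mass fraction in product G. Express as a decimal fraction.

0.0931

Vapour removed = 0.416×0.413×1899 = 326.26 kg/s; concentrate = 1572.7 kg/s.
Cu reaching the mixer = 117.74 (from concentrate) + 1928×0.108 = 325.96 kg/s.
Product flow = 1572.7 + 1928 = 3500.7 kg/s; Cu fraction = 0.0931.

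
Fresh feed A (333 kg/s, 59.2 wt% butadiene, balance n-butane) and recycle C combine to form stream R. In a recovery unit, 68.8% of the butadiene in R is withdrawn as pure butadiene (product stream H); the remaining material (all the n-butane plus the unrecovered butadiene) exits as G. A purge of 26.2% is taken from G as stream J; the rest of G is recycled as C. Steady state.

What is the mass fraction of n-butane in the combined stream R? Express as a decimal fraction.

n-butane enters only via A and leaves only via the purge: 333×0.408 = 0.262×(n-butane in G), and the recovery unit passes all n-butane, so n-butane in R = n-butane in G = 518.56 kg/s.
butadiene in R: m_A = 333×0.592 + (1−0.262)·(1−0.688)·m_A, so m_A = 197.14/0.7697 = 256.11 kg/s.
R = 256.11 + 518.56 = 774.67 kg/s.
n-butane fraction in R = 518.56/774.67 = 0.669.

0.669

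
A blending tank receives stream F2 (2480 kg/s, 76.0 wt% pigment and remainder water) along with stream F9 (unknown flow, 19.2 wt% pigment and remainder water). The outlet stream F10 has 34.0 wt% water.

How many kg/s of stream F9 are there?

529.9 kg/s

Let F9 be the unknown flow. Total out = 2480 + F9.
water balance: 595.2 + 0.808·F9 = 0.340·(2480 + F9)
(0.808 − 0.340)·F9 = 0.340×2480 − 595.2 = 248
F9 = 248 / 0.468 = 529.91 kg/s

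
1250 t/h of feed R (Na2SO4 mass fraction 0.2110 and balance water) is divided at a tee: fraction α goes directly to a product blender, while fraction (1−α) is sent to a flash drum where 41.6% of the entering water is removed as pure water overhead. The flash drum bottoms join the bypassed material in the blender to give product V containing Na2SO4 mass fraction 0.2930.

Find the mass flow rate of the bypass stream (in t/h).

184.2 t/h

All 1250×0.211 = 263.75 t/h of Na2SO4 reaches V, so V = 263.75/0.293 = 900.17 t/h and vapour = 349.83 t/h.
The evaporator receives (1−α)·1250 of feed at 0.789 water and removes 0.416 of that water:
0.416×0.789×(1−α)×1250 = 349.83
(1−α) = 349.83/410.28 = 0.8527;  α = 0.1473.
Bypass flow = 0.1473×1250 = 184.17 t/h.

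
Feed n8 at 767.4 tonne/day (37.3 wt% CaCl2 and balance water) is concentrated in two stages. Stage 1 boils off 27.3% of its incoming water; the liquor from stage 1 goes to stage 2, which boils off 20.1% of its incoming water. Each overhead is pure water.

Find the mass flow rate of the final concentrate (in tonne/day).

water in feed = 767.4×0.627 = 481.16 tonne/day.
After stage 1: water left = (1−0.273)×481.16 = 349.8; stream total = 636.04 tonne/day.
After stage 2: water left = (1−0.201)×349.8 = 279.49; final concentrate = 565.73 tonne/day.

565.7 tonne/day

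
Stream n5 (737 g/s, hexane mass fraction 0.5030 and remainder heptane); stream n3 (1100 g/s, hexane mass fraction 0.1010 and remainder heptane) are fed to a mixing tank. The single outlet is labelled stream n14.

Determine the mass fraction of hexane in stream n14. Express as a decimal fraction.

Total flow out = 737 + 1100 = 1837 g/s.
hexane in = 737×0.503 + 1100×0.101 = 481.81 g/s.
hexane mass fraction in n14 = 481.81/1837 = 0.2623.

0.2623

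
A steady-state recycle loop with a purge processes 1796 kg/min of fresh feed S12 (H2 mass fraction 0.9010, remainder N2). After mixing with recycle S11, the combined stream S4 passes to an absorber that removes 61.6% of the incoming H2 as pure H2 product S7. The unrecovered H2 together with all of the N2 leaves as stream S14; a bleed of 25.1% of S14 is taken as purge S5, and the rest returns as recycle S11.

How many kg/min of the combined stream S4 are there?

N2 enters only via S12 and leaves only via the purge: 1796×0.099 = 0.251×(N2 in S14), and the absorber passes all N2, so N2 in S4 = N2 in S14 = 708.38 kg/min.
H2 in S4: m_A = 1796×0.901 + (1−0.251)·(1−0.616)·m_A, so m_A = 1618.2/0.7124 = 2271.5 kg/min.
S4 = 2271.5 + 708.38 = 2979.9 kg/min.

2980 kg/min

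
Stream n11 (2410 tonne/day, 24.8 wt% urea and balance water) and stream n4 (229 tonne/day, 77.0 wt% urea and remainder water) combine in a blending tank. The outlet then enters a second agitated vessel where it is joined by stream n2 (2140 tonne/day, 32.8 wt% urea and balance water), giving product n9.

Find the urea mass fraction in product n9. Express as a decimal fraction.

Overall, product flow = 4779 tonne/day.
urea in = 2410×0.248 + 229×0.770 + 2140×0.328 = 1475.9 tonne/day.
urea fraction in n9 = 0.3088.

0.3088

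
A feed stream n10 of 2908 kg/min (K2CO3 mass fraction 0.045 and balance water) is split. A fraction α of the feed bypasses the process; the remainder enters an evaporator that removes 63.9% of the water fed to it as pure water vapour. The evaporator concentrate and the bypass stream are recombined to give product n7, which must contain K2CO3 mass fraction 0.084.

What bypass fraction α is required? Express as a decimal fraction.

0.239

All 2908×0.045 = 130.86 kg/min of K2CO3 reaches n7, so n7 = 130.86/0.084 = 1557.9 kg/min and vapour = 1350.1 kg/min.
The evaporator receives (1−α)·2908 of feed at 0.955 water and removes 0.639 of that water:
0.639×0.955×(1−α)×2908 = 1350.1
(1−α) = 1350.1/1774.6 = 0.7608;  α = 0.2392.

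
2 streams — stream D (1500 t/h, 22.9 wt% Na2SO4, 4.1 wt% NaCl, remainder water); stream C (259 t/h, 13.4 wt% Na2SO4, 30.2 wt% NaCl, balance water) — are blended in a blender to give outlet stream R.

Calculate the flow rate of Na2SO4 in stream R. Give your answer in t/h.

Na2SO4 out = Na2SO4 in = 1500×0.229 + 259×0.134 = 378.21 t/h.

378.2 t/h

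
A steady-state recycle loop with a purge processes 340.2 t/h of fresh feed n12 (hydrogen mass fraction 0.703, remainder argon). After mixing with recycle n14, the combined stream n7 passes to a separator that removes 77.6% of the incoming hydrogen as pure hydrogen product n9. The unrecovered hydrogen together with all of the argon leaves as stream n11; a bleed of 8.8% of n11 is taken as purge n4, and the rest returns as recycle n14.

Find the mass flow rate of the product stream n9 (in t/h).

hydrogen in n7: m_A = 340.2×0.703 + (1−0.088)·(1−0.776)·m_A, so m_A = 239.16/0.7957 = 300.56 t/h.
Product n9 = 0.776×300.56 = 233.24 t/h.

233.2 t/h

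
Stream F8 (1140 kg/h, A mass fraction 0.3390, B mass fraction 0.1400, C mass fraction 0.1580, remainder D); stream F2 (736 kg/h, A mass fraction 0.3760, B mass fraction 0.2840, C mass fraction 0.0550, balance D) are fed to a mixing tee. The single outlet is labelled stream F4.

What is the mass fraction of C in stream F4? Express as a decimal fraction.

0.1176

Total flow out = 1140 + 736 = 1876 kg/h.
C in = 1140×0.158 + 736×0.055 = 220.6 kg/h.
C mass fraction in F4 = 220.6/1876 = 0.1176.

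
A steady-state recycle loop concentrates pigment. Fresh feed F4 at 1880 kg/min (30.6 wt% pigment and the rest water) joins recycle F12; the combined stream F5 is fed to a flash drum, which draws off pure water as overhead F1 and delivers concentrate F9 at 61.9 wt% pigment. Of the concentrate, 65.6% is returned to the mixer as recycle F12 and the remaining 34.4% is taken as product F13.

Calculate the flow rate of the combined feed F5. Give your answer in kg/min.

3652 kg/min

Overall pigment balance (none leaves overhead): pigment in fresh feed = pigment in product, i.e. 1880×0.306 = (1−0.656)·F9·0.619.
F9 = 575.28/(0.619×0.344) = 2701.7 kg/min.
Recycle F12 = 0.656×2701.7 = 1772.3 kg/min.
Combined feed F5 = 1880 + 1772.3 = 3652.3 kg/min.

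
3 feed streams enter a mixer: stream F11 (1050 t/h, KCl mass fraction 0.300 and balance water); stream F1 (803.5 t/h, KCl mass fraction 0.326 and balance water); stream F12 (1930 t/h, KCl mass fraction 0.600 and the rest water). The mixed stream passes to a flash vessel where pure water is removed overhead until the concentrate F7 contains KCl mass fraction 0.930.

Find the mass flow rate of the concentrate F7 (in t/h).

KCl entering = 1050×0.300 + 803.5×0.326 + 1930×0.600 = 1734.9 t/h.
All KCl reports to F7, so F7 = 1734.9/0.930 = 1865.5 t/h.

1866 t/h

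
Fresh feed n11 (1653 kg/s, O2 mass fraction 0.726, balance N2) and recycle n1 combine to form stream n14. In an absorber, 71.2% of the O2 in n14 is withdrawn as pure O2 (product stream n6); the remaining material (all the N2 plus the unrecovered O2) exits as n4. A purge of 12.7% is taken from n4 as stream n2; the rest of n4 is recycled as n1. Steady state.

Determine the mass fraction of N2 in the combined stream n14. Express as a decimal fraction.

0.690

N2 enters only via n11 and leaves only via the purge: 1653×0.274 = 0.127×(N2 in n4), and the absorber passes all N2, so N2 in n14 = N2 in n4 = 3566.3 kg/s.
O2 in n14: m_A = 1653×0.726 + (1−0.127)·(1−0.712)·m_A, so m_A = 1200.1/0.7486 = 1603.1 kg/s.
n14 = 1603.1 + 3566.3 = 5169.5 kg/s.
N2 fraction in n14 = 3566.3/5169.5 = 0.690.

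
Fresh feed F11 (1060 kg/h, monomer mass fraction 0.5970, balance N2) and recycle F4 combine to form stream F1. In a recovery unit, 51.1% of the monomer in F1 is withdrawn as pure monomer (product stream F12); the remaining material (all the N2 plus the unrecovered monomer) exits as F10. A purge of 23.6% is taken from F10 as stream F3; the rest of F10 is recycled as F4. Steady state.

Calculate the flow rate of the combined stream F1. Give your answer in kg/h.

N2 enters only via F11 and leaves only via the purge: 1060×0.403 = 0.236×(N2 in F10), and the recovery unit passes all N2, so N2 in F1 = N2 in F10 = 1810.1 kg/h.
monomer in F1: m_A = 1060×0.597 + (1−0.236)·(1−0.511)·m_A, so m_A = 632.82/0.6264 = 1010.2 kg/h.
F1 = 1010.2 + 1810.1 = 2820.3 kg/h.

2820 kg/h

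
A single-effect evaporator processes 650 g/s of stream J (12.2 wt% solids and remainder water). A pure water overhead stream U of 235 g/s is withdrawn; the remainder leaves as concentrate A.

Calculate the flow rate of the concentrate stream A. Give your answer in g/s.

Concentrate = 650 − 235 = 415 g/s.

415 g/s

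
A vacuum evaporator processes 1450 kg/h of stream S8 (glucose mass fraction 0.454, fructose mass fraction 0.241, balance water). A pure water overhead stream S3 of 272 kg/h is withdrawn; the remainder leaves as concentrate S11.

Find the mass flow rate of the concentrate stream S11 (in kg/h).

Concentrate = 1450 − 272 = 1178 kg/h.

1178 kg/h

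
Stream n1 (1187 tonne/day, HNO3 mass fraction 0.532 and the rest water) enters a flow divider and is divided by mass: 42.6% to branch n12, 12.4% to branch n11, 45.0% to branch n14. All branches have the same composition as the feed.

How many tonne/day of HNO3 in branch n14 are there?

Branch n14 total = 0.450×1187 = 534.15 tonne/day.
HNO3 in n14 = 0.532×534.15 = 284.17 tonne/day.

284.2 tonne/day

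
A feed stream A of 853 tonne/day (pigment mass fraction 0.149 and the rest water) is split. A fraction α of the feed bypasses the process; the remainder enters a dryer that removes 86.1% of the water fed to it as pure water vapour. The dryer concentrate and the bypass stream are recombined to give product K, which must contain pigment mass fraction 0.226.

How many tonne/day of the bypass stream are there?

All 853×0.149 = 127.1 tonne/day of pigment reaches K, so K = 127.1/0.226 = 562.38 tonne/day and vapour = 290.62 tonne/day.
The evaporator receives (1−α)·853 of feed at 0.851 water and removes 0.861 of that water:
0.861×0.851×(1−α)×853 = 290.62
(1−α) = 290.62/625 = 0.4650;  α = 0.5350.
Bypass flow = 0.5350×853 = 456.36 tonne/day.

456.4 tonne/day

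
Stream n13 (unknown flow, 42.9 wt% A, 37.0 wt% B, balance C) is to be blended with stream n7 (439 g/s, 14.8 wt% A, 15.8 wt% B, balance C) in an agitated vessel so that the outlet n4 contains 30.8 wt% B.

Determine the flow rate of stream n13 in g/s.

1062 g/s

Let n13 be the unknown flow. Total out = 439 + n13.
B balance: 69.362 + 0.370·n13 = 0.308·(439 + n13)
(0.370 − 0.308)·n13 = 0.308×439 − 69.362 = 65.85
n13 = 65.85 / 0.062 = 1062.1 g/s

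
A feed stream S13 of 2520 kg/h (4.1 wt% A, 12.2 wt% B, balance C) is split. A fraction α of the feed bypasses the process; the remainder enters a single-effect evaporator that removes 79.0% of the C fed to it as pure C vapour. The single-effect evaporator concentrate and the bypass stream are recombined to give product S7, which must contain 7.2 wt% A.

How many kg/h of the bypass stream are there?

879.1 kg/h

All 2520×0.041 = 103.32 kg/h of A reaches S7, so S7 = 103.32/0.072 = 1435 kg/h and vapour = 1085 kg/h.
The evaporator receives (1−α)·2520 of feed at 0.837 C and removes 0.790 of that C:
0.790×0.837×(1−α)×2520 = 1085
(1−α) = 1085/1666.3 = 0.6511;  α = 0.3489.
Bypass flow = 0.3489×2520 = 879.12 kg/h.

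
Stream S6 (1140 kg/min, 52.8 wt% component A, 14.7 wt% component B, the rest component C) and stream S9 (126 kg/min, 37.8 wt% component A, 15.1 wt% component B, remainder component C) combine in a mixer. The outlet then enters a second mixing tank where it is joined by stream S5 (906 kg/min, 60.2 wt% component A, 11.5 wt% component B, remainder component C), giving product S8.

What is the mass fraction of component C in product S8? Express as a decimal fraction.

Overall, product flow = 2172 kg/min.
component C in = 1140×0.325 + 126×0.471 + 906×0.283 = 686.24 kg/min.
component C fraction in S8 = 0.316.

0.316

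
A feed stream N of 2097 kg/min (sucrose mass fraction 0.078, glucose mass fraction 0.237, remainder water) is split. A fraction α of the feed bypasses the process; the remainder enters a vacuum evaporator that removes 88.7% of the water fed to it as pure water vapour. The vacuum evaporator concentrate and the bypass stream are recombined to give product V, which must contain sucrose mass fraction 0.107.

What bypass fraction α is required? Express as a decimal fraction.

All 2097×0.078 = 163.57 kg/min of sucrose reaches V, so V = 163.57/0.107 = 1528.7 kg/min and vapour = 568.35 kg/min.
The evaporator receives (1−α)·2097 of feed at 0.685 water and removes 0.887 of that water:
0.887×0.685×(1−α)×2097 = 568.35
(1−α) = 568.35/1274.1 = 0.4461;  α = 0.5539.

0.554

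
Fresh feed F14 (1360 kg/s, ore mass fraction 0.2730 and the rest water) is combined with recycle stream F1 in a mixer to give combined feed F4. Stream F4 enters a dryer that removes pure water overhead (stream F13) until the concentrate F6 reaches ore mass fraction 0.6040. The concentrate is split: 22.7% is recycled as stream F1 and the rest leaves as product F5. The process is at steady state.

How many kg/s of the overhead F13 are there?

Overall ore balance (none leaves overhead): ore in fresh feed = ore in product, i.e. 1360×0.273 = (1−0.227)·F6·0.604.
F6 = 371.28/(0.604×0.773) = 795.22 kg/s.
Recycle F1 = 0.227×795.22 = 180.51 kg/s.
Combined feed F4 = 1360 + 180.51 = 1540.5 kg/s.
Overhead F13 = F4 − F6 = 1540.5 − 795.22 = 745.3 kg/s.

745.3 kg/s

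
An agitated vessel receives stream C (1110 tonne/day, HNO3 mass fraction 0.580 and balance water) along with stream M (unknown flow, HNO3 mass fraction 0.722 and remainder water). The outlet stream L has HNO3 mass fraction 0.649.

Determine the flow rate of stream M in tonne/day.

1049 tonne/day

Let M be the unknown flow. Total out = 1110 + M.
HNO3 balance: 643.8 + 0.722·M = 0.649·(1110 + M)
(0.722 − 0.649)·M = 0.649×1110 − 643.8 = 76.59
M = 76.59 / 0.073 = 1049.2 tonne/day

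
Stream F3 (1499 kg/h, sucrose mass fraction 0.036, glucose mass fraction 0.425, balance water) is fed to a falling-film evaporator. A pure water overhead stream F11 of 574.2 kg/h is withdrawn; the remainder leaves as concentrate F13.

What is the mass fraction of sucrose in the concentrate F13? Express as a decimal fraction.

0.058

sucrose is not removed: 1499×0.036 = 53.964 kg/h of sucrose enters F13.
Concentrate = 1499 − 574.2 = 924.8 kg/h.
Mass fraction = 53.964/924.8 = 0.058.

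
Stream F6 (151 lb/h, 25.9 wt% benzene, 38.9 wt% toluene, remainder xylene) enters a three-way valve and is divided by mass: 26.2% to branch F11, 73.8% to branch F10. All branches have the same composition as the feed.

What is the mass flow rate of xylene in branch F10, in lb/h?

Branch F10 total = 0.738×151 = 111.44 lb/h.
xylene in F10 = 0.352×111.44 = 39.226 lb/h.

39.23 lb/h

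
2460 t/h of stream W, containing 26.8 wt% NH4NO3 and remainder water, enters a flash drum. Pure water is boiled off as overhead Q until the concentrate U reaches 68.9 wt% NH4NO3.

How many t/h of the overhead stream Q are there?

1503 t/h

NH4NO3 is conserved: 2460×0.268 = 659.28 t/h all reports to the concentrate.
Concentrate = 659.28/(target fraction) = 956.87 t/h.
Overhead = 2460 − 956.87 = 1503.1 t/h.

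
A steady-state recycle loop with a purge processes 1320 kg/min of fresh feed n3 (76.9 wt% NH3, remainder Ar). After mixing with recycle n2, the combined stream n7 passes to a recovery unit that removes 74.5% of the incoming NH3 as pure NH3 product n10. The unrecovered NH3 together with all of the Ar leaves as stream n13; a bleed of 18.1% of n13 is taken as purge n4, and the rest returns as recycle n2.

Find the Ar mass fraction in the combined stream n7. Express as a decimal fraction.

Ar enters only via n3 and leaves only via the purge: 1320×0.231 = 0.181×(Ar in n13), and the recovery unit passes all Ar, so Ar in n7 = Ar in n13 = 1684.6 kg/min.
NH3 in n7: m_A = 1320×0.769 + (1−0.181)·(1−0.745)·m_A, so m_A = 1015.1/0.7912 = 1283 kg/min.
n7 = 1283 + 1684.6 = 2967.7 kg/min.
Ar fraction in n7 = 1684.6/2967.7 = 0.568.

0.568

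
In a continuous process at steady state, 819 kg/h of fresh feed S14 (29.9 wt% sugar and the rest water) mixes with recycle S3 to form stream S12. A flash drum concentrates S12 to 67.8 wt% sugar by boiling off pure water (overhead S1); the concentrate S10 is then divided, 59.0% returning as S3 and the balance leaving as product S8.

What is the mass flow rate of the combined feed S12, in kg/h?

Overall sugar balance (none leaves overhead): sugar in fresh feed = sugar in product, i.e. 819×0.299 = (1−0.590)·S10·0.678.
S10 = 244.88/(0.678×0.410) = 880.93 kg/h.
Recycle S3 = 0.590×880.93 = 519.75 kg/h.
Combined feed S12 = 819 + 519.75 = 1338.7 kg/h.

1339 kg/h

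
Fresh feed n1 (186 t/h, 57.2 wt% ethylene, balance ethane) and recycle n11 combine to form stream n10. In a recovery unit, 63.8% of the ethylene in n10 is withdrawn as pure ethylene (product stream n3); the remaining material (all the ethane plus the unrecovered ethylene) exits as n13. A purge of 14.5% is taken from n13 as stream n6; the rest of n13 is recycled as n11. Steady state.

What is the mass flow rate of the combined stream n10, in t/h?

ethane enters only via n1 and leaves only via the purge: 186×0.428 = 0.145×(ethane in n13), and the recovery unit passes all ethane, so ethane in n10 = ethane in n13 = 549.02 t/h.
ethylene in n10: m_A = 186×0.572 + (1−0.145)·(1−0.638)·m_A, so m_A = 106.39/0.6905 = 154.08 t/h.
n10 = 154.08 + 549.02 = 703.1 t/h.

703.1 t/h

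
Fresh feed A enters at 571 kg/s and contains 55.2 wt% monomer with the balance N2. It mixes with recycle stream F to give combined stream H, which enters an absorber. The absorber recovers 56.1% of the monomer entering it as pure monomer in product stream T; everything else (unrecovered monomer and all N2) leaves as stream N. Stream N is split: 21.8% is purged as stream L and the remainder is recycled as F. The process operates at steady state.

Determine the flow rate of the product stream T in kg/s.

269.3 kg/s

monomer in H: m_A = 571×0.552 + (1−0.218)·(1−0.561)·m_A, so m_A = 315.19/0.6567 = 479.96 kg/s.
Product T = 0.561×479.96 = 269.26 kg/s.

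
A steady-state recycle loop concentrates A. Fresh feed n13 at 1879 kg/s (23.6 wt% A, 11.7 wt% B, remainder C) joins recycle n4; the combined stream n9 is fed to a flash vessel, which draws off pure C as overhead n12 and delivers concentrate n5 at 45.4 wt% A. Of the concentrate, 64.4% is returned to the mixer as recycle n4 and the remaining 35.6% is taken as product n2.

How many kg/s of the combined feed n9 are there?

Overall A balance (none leaves overhead): A in fresh feed = A in product, i.e. 1879×0.236 = (1−0.644)·n5·0.454.
n5 = 443.44/(0.454×0.356) = 2743.7 kg/s.
Recycle n4 = 0.644×2743.7 = 1766.9 kg/s.
Combined feed n9 = 1879 + 1766.9 = 3645.9 kg/s.

3646 kg/s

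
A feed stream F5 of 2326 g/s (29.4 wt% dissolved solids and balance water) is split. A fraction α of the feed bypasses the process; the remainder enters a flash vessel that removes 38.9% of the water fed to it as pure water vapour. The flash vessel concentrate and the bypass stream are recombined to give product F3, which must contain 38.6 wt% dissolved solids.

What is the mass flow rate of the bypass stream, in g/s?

307.4 g/s

All 2326×0.294 = 683.84 g/s of dissolved solids reaches F3, so F3 = 683.84/0.386 = 1771.6 g/s and vapour = 554.38 g/s.
The evaporator receives (1−α)·2326 of feed at 0.706 water and removes 0.389 of that water:
0.389×0.706×(1−α)×2326 = 554.38
(1−α) = 554.38/638.8 = 0.8679;  α = 0.1321.
Bypass flow = 0.1321×2326 = 307.37 g/s.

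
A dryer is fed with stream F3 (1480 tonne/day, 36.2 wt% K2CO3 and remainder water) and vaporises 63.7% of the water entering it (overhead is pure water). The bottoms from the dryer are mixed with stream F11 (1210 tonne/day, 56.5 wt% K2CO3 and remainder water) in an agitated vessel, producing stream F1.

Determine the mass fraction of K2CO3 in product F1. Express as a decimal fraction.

Vapour removed = 0.637×0.638×1480 = 601.48 tonne/day; concentrate = 878.52 tonne/day.
K2CO3 reaching the mixer = 535.76 (from concentrate) + 1210×0.565 = 1219.4 tonne/day.
Product flow = 878.52 + 1210 = 2088.5 tonne/day; K2CO3 fraction = 0.584.

0.584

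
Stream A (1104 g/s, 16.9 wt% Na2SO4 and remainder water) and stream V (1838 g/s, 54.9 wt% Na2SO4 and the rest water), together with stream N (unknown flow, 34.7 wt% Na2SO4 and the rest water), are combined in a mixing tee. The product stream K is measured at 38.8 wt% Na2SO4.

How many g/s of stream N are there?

Let N be the unknown flow. Total out = 2942 + N.
Na2SO4 balance: 1195.6 + 0.347·N = 0.388·(2942 + N)
(0.347 − 0.388)·N = 0.388×2942 − 1195.6 = -54.142
N = -54.142 / -0.041 = 1320.5 g/s

1321 g/s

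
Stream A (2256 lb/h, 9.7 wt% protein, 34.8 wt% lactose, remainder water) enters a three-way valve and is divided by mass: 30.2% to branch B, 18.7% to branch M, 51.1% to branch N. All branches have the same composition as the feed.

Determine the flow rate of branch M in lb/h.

Branch M flow = 0.187×2256 = 421.87 lb/h.

421.9 lb/h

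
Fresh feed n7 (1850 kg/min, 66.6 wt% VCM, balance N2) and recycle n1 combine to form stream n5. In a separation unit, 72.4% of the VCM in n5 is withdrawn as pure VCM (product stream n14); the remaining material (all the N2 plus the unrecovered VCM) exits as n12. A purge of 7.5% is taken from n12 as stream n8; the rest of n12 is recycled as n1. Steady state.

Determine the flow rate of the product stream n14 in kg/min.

VCM in n5: m_A = 1850×0.666 + (1−0.075)·(1−0.724)·m_A, so m_A = 1232.1/0.7447 = 1654.5 kg/min.
Product n14 = 0.724×1654.5 = 1197.9 kg/min.

1198 kg/min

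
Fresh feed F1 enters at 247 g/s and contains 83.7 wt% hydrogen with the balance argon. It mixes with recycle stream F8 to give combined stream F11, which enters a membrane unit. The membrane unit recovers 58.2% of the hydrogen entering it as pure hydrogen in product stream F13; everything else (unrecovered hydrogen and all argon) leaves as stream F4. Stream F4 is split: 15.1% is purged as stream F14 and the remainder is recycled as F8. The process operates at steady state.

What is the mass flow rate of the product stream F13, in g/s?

186.5 g/s

hydrogen in F11: m_A = 247×0.837 + (1−0.151)·(1−0.582)·m_A, so m_A = 206.74/0.6451 = 320.47 g/s.
Product F13 = 0.582×320.47 = 186.51 g/s.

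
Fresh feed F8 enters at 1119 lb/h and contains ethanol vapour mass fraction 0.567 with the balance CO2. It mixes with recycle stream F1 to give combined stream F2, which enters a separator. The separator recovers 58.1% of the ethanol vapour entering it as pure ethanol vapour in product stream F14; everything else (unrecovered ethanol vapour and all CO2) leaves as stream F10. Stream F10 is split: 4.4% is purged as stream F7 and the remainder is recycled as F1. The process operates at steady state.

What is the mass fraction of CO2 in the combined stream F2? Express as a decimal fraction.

0.912

CO2 enters only via F8 and leaves only via the purge: 1119×0.433 = 0.044×(CO2 in F10), and the separator passes all CO2, so CO2 in F2 = CO2 in F10 = 11012 lb/h.
ethanol vapour in F2: m_A = 1119×0.567 + (1−0.044)·(1−0.581)·m_A, so m_A = 634.47/0.5994 = 1058.4 lb/h.
F2 = 1058.4 + 11012 = 12070 lb/h.
CO2 fraction in F2 = 11012/12070 = 0.912.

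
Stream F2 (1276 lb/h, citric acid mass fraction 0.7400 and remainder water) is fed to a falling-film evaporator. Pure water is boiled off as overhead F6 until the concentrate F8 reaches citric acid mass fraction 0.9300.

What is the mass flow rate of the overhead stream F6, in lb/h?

260.7 lb/h

citric acid is conserved: 1276×0.740 = 944.24 lb/h all reports to the concentrate.
Concentrate = 944.24/(target fraction) = 1015.3 lb/h.
Overhead = 1276 − 1015.3 = 260.69 lb/h.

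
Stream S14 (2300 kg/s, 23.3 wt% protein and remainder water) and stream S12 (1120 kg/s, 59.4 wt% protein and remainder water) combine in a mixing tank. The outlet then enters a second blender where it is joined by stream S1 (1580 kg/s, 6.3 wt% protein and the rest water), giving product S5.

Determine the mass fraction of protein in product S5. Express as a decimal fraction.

0.260

Overall, product flow = 5000 kg/s.
protein in = 2300×0.233 + 1120×0.594 + 1580×0.063 = 1300.7 kg/s.
protein fraction in S5 = 0.260.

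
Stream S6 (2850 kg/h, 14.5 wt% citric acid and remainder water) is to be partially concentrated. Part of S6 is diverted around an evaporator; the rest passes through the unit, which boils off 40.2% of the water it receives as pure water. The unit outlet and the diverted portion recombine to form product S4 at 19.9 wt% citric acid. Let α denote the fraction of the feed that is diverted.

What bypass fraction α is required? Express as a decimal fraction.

All 2850×0.145 = 413.25 kg/h of citric acid reaches S4, so S4 = 413.25/0.199 = 2076.6 kg/h and vapour = 773.37 kg/h.
The evaporator receives (1−α)·2850 of feed at 0.855 water and removes 0.402 of that water:
0.402×0.855×(1−α)×2850 = 773.37
(1−α) = 773.37/979.57 = 0.7895;  α = 0.2105.

0.211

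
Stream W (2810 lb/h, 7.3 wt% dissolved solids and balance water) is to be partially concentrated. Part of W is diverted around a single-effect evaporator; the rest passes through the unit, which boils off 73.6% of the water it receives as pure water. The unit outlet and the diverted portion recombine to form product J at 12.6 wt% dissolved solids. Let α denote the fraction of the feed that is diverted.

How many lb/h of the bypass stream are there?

All 2810×0.073 = 205.13 lb/h of dissolved solids reaches J, so J = 205.13/0.126 = 1628 lb/h and vapour = 1182 lb/h.
The evaporator receives (1−α)·2810 of feed at 0.927 water and removes 0.736 of that water:
0.736×0.927×(1−α)×2810 = 1182
(1−α) = 1182/1917.2 = 0.6165;  α = 0.3835.
Bypass flow = 0.3835×2810 = 1077.6 lb/h.

1078 lb/h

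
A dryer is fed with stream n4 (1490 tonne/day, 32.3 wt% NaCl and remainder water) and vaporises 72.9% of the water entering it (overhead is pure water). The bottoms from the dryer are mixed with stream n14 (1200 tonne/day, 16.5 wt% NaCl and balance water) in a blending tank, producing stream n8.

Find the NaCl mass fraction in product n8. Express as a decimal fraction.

Vapour removed = 0.729×0.677×1490 = 735.36 tonne/day; concentrate = 754.64 tonne/day.
NaCl reaching the mixer = 481.27 (from concentrate) + 1200×0.165 = 679.27 tonne/day.
Product flow = 754.64 + 1200 = 1954.6 tonne/day; NaCl fraction = 0.348.

0.348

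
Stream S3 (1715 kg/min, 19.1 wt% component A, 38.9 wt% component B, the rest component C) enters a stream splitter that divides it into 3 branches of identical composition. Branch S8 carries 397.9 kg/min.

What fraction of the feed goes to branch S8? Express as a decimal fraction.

Fraction to S8 = 397.9/1715 = 0.2320.

0.232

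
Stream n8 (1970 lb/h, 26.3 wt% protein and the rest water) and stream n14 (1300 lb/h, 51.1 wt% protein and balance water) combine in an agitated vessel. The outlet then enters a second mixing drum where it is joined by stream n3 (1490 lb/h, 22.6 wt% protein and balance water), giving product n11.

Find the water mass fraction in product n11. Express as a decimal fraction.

Overall, product flow = 4760 lb/h.
water in = 1970×0.737 + 1300×0.489 + 1490×0.774 = 3240.8 lb/h.
water fraction in n11 = 0.681.

0.681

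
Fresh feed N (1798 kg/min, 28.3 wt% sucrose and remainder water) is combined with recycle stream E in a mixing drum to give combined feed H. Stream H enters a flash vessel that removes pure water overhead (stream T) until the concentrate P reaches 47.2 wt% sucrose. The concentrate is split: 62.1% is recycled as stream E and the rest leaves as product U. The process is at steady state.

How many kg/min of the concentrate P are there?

2844 kg/min

Overall sucrose balance (none leaves overhead): sucrose in fresh feed = sucrose in product, i.e. 1798×0.283 = (1−0.621)·P·0.472.
P = 508.83/(0.472×0.379) = 2844.4 kg/min.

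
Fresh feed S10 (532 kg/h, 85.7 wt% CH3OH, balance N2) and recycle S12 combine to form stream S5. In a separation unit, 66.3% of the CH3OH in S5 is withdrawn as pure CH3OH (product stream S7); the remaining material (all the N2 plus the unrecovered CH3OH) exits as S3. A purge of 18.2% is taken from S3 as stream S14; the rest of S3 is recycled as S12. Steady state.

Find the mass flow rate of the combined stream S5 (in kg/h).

1047 kg/h

N2 enters only via S10 and leaves only via the purge: 532×0.143 = 0.182×(N2 in S3), and the separation unit passes all N2, so N2 in S5 = N2 in S3 = 418 kg/h.
CH3OH in S5: m_A = 532×0.857 + (1−0.182)·(1−0.663)·m_A, so m_A = 455.92/0.7243 = 629.44 kg/h.
S5 = 629.44 + 418 = 1047.4 kg/h.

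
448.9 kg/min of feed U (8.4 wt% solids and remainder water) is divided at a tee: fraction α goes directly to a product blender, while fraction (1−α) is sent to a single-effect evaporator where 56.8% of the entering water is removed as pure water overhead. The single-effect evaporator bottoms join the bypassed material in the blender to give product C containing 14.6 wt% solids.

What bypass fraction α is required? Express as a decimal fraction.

0.184

All 448.9×0.084 = 37.708 kg/min of solids reaches C, so C = 37.708/0.146 = 258.27 kg/min and vapour = 190.63 kg/min.
The evaporator receives (1−α)·448.9 of feed at 0.916 water and removes 0.568 of that water:
0.568×0.916×(1−α)×448.9 = 190.63
(1−α) = 190.63/233.56 = 0.8162;  α = 0.1838.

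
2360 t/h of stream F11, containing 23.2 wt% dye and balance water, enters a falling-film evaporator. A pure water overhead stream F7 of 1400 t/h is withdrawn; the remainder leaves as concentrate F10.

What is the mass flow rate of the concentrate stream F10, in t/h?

Concentrate = 2360 − 1400 = 960 t/h.

960 t/h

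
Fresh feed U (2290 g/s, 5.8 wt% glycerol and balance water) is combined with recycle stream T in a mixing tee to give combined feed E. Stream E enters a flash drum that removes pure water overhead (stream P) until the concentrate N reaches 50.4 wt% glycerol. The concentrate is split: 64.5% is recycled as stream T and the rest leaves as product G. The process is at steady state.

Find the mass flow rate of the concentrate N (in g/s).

742.3 g/s

Overall glycerol balance (none leaves overhead): glycerol in fresh feed = glycerol in product, i.e. 2290×0.058 = (1−0.645)·N·0.504.
N = 132.82/(0.504×0.355) = 742.34 g/s.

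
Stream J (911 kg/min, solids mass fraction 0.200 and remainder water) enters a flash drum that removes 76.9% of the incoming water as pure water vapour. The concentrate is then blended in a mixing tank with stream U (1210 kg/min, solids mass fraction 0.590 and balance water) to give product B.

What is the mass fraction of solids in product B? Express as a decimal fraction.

0.574

Vapour removed = 0.769×0.800×911 = 560.45 kg/min; concentrate = 350.55 kg/min.
solids reaching the mixer = 182.2 (from concentrate) + 1210×0.590 = 896.1 kg/min.
Product flow = 350.55 + 1210 = 1560.6 kg/min; solids fraction = 0.574.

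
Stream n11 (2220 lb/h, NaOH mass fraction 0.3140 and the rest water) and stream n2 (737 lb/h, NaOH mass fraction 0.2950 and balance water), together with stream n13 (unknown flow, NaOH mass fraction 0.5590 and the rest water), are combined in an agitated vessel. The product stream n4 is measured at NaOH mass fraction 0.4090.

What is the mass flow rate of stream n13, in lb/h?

1966 lb/h

Let n13 be the unknown flow. Total out = 2957 + n13.
NaOH balance: 914.5 + 0.559·n13 = 0.409·(2957 + n13)
(0.559 − 0.409)·n13 = 0.409×2957 − 914.5 = 294.92
n13 = 294.92 / 0.150 = 1966.1 lb/h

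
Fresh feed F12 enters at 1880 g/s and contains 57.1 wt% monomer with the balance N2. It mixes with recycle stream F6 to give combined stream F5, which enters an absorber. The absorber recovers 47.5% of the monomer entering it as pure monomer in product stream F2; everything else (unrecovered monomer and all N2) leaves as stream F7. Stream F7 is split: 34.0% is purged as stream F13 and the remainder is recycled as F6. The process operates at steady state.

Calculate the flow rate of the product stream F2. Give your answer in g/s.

monomer in F5: m_A = 1880×0.571 + (1−0.340)·(1−0.475)·m_A, so m_A = 1073.5/0.6535 = 1642.7 g/s.
Product F2 = 0.475×1642.7 = 780.26 g/s.

780.3 g/s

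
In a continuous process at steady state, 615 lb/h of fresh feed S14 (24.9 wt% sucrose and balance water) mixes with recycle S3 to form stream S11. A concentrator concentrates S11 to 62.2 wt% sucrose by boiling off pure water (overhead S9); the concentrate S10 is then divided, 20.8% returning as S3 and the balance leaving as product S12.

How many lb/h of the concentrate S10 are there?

Overall sucrose balance (none leaves overhead): sucrose in fresh feed = sucrose in product, i.e. 615×0.249 = (1−0.208)·S10·0.622.
S10 = 153.13/(0.622×0.792) = 310.86 lb/h.

310.9 lb/h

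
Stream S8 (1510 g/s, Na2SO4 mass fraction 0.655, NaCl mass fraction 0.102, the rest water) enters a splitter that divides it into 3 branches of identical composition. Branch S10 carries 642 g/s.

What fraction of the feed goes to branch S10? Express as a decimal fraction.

Fraction to S10 = 642/1510 = 0.4252.

0.425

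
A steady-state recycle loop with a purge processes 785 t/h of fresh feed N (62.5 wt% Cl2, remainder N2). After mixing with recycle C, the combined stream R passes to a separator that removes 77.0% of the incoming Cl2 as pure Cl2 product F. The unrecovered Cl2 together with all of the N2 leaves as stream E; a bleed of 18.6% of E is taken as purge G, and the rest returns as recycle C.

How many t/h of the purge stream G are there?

N2 enters only via N and leaves only via the purge: 785×0.375 = 0.186×(N2 in E), and the separator passes all N2, so N2 in R = N2 in E = 1582.7 t/h.
Cl2 in R: m_A = 785×0.625 + (1−0.186)·(1−0.770)·m_A, so m_A = 490.62/0.8128 = 603.64 t/h.
E = (1−0.770)×603.64 + 1582.7 = 1721.5 t/h.
Purge G = 0.186×1721.5 = 320.2 t/h.

320.2 t/h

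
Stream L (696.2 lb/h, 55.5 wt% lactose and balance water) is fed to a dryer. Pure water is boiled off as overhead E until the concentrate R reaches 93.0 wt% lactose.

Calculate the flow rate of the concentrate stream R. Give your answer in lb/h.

415.5 lb/h

lactose is conserved: 696.2×0.555 = 386.39 lb/h all reports to the concentrate.
Concentrate = 386.39/(target fraction) = 415.47 lb/h.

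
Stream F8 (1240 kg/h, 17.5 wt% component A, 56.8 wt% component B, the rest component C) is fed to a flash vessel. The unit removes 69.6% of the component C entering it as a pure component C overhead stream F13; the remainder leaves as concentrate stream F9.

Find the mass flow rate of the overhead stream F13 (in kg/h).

221.8 kg/h

component C entering = 1240×0.257 = 318.68 kg/h; overhead removed = 0.696×318.68 = 221.8 kg/h.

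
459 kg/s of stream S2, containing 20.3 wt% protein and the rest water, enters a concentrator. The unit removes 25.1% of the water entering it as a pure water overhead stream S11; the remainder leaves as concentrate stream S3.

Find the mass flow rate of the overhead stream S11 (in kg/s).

water entering = 459×0.797 = 365.82 kg/s; overhead removed = 0.251×365.82 = 91.822 kg/s.

91.82 kg/s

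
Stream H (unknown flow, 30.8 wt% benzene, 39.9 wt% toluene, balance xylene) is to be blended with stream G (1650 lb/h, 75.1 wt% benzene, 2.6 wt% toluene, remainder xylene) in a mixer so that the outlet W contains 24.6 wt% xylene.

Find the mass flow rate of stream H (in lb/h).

807.4 lb/h

Let H be the unknown flow. Total out = 1650 + H.
xylene balance: 367.95 + 0.293·H = 0.246·(1650 + H)
(0.293 − 0.246)·H = 0.246×1650 − 367.95 = 37.95
H = 37.95 / 0.047 = 807.45 lb/h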